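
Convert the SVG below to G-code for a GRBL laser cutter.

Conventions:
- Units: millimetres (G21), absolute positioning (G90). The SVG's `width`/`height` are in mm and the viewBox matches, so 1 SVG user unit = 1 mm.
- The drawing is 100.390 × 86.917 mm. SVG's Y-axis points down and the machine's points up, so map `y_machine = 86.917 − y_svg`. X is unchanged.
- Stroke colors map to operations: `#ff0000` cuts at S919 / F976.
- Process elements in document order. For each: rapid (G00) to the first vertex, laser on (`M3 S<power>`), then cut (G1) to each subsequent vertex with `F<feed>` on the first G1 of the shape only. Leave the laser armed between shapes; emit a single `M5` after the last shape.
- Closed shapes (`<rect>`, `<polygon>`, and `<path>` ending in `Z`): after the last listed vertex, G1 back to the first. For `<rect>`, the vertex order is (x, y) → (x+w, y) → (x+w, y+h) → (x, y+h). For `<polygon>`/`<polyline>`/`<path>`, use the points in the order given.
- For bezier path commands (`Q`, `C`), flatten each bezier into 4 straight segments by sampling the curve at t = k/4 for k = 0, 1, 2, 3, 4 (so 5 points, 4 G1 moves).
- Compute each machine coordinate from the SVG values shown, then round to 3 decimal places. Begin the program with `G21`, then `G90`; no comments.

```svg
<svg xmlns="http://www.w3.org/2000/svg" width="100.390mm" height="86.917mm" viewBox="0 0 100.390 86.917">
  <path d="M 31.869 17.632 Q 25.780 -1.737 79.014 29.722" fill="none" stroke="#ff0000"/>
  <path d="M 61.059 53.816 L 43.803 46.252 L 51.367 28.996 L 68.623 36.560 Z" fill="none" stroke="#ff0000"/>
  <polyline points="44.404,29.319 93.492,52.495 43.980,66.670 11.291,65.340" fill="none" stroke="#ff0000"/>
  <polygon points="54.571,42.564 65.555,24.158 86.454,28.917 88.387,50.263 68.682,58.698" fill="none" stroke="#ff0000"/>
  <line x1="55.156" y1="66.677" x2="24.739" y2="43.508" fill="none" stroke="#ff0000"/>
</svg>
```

G21
G90
G00 X31.869 Y69.285
M3 S919
G1 X32.532 Y75.793 F976
G1 X40.611 Y75.947
G1 X56.105 Y69.748
G1 X79.014 Y57.195
G00 X61.059 Y33.101
M3 S919
G1 X43.803 Y40.665 F976
G1 X51.367 Y57.921
G1 X68.623 Y50.357
G1 X61.059 Y33.101
G00 X44.404 Y57.598
M3 S919
G1 X93.492 Y34.422 F976
G1 X43.980 Y20.247
G1 X11.291 Y21.577
G00 X54.571 Y44.353
M3 S919
G1 X65.555 Y62.759 F976
G1 X86.454 Y58.000
G1 X88.387 Y36.654
G1 X68.682 Y28.219
G1 X54.571 Y44.353
G00 X55.156 Y20.240
M3 S919
G1 X24.739 Y43.409 F976
M5

1 u = 1 mm; y_m = 86.917 − y.

[1] `<path>` quadratic bezier, #ff0000→cut S919 F976: (31.869,69.285) → (32.532,75.793) → (40.611,75.947) → (56.105,69.748) → (79.014,57.195)

[2] `<path>` regular polygon, #ff0000→cut S919 F976: (61.059,33.101) → (43.803,40.665) → (51.367,57.921) → (68.623,50.357) → (61.059,33.101) (closed)

[3] `<polyline>` open polyline, #ff0000→cut S919 F976: (44.404,57.598) → (93.492,34.422) → (43.980,20.247) → (11.291,21.577)

[4] `<polygon>` regular polygon, #ff0000→cut S919 F976: (54.571,44.353) → (65.555,62.759) → (86.454,58.000) → (88.387,36.654) → (68.682,28.219) → (54.571,44.353) (closed)

[5] `<line>` line segment, #ff0000→cut S919 F976: (55.156,20.240) → (24.739,43.409)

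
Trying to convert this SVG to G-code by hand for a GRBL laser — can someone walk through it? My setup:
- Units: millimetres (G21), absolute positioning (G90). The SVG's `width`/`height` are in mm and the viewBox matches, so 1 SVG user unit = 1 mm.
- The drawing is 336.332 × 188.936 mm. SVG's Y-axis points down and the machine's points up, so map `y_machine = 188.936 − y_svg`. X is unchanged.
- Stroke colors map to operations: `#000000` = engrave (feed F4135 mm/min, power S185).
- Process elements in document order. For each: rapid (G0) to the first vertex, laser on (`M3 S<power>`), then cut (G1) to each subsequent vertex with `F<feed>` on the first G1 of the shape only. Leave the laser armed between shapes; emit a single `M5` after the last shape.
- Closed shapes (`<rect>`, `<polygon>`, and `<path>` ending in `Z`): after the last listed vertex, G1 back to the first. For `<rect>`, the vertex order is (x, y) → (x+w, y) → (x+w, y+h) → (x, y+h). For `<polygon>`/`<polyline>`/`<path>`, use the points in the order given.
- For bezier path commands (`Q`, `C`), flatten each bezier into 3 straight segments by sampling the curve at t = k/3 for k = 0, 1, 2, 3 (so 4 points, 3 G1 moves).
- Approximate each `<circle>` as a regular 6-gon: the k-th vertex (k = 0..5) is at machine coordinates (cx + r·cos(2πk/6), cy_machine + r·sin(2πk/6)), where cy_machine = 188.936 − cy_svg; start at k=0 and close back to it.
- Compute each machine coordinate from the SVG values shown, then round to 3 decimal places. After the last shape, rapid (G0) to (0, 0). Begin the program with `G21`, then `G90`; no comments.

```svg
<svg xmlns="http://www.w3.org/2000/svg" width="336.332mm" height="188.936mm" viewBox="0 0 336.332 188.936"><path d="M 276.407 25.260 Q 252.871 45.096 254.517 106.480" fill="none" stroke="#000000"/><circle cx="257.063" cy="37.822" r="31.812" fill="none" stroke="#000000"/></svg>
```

G21
G90
G0 X276.407 Y163.676
M3 S185
G1 X263.514 Y145.836 F4135
G1 X256.218 Y118.762
G1 X254.517 Y82.456
G0 X288.875 Y151.114
M3 S185
G1 X272.969 Y178.664 F4135
G1 X241.157 Y178.664
G1 X225.251 Y151.114
G1 X241.157 Y123.564
G1 X272.969 Y123.564
G1 X288.875 Y151.114
M5
G0 X0.000 Y0.000

Since the viewBox matches the mm dimensions, user units are millimetres directly. The only transform is the Y-flip y_m = 188.936 − y_svg.

Shape 1 is a quadratic bezier drawn with `<path>`. Its stroke #000000 means engrave at S185, F4135. After flipping Y the toolpath is (276.407,163.676) → (263.514,145.836) → (256.218,118.762) → (254.517,82.456).

Shape 2 is a circle drawn with `<circle>`. Its stroke #000000 means engrave at S185, F4135. After flipping Y the toolpath is (288.875,151.114) → (272.969,178.664) → (241.157,178.664) → (225.251,151.114) → (241.157,123.564) → (272.969,123.564) → (288.875,151.114), returning to the start.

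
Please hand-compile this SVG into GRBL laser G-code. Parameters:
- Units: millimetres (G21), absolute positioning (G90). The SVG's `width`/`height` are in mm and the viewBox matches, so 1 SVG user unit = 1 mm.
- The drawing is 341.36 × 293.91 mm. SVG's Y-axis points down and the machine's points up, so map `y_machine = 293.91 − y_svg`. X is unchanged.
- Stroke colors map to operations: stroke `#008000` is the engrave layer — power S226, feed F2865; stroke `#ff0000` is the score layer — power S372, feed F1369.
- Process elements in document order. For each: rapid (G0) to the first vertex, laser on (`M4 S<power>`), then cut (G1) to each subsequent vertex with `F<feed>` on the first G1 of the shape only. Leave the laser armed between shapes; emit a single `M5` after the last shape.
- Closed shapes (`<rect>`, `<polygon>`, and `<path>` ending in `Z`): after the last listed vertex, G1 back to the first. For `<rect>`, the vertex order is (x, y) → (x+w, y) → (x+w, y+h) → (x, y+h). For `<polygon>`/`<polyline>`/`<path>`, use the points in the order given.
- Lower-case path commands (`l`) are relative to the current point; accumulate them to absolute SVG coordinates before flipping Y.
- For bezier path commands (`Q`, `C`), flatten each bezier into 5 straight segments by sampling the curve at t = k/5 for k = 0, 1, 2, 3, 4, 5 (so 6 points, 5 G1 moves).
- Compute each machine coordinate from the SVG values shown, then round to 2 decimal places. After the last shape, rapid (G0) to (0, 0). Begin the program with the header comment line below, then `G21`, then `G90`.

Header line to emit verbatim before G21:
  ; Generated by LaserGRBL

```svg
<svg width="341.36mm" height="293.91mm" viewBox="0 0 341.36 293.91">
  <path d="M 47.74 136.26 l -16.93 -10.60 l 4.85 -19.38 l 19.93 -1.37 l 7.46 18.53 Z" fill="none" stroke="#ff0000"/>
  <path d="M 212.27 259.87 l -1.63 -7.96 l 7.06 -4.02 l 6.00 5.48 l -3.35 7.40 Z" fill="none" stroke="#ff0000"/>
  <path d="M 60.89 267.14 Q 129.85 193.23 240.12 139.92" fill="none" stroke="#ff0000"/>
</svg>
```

viewBox `0 0 341.36 293.91` with mm width/height → 1 unit = 1 mm. Flip: y_m = 293.91 − y_svg.

**Shape 1** — `<path>` regular polygon, stroke `#ff0000` → score (S372, F1369). Machine vertices: (47.74,157.65) → (30.81,168.25) → (35.66,187.63) → (55.59,189.00) → (63.05,170.47) → (47.74,157.65). Closed: final G1 returns to the first vertex.

**Shape 2** — `<path>` regular polygon, stroke `#ff0000` → score (S372, F1369). Machine vertices: (212.27,34.04) → (210.64,42.00) → (217.70,46.02) → (223.70,40.54) → (220.35,33.14) → (212.27,34.04). Closed: final G1 returns to the first vertex.

**Shape 3** — `<path>` quadratic bezier, stroke `#ff0000` → score (S372, F1369). Control points (SVG): P0=(60.89,267.14), P1=(129.85,193.23), P2=(240.12,139.92); sampled at t=k/5. Machine vertices: (60.89,26.77) → (90.13,55.51) → (122.67,82.60) → (158.51,108.05) → (197.66,131.84) → (240.12,153.99). Open path.

; Generated by LaserGRBL
G21
G90
G0 X47.74 Y157.65
M4 S372
G1 X30.81 Y168.25 F1369
G1 X35.66 Y187.63
G1 X55.59 Y189.00
G1 X63.05 Y170.47
G1 X47.74 Y157.65
G0 X212.27 Y34.04
M4 S372
G1 X210.64 Y42.00 F1369
G1 X217.70 Y46.02
G1 X223.70 Y40.54
G1 X220.35 Y33.14
G1 X212.27 Y34.04
G0 X60.89 Y26.77
M4 S372
G1 X90.13 Y55.51 F1369
G1 X122.67 Y82.60
G1 X158.51 Y108.05
G1 X197.66 Y131.84
G1 X240.12 Y153.99
M5
G0 X0.00 Y0.00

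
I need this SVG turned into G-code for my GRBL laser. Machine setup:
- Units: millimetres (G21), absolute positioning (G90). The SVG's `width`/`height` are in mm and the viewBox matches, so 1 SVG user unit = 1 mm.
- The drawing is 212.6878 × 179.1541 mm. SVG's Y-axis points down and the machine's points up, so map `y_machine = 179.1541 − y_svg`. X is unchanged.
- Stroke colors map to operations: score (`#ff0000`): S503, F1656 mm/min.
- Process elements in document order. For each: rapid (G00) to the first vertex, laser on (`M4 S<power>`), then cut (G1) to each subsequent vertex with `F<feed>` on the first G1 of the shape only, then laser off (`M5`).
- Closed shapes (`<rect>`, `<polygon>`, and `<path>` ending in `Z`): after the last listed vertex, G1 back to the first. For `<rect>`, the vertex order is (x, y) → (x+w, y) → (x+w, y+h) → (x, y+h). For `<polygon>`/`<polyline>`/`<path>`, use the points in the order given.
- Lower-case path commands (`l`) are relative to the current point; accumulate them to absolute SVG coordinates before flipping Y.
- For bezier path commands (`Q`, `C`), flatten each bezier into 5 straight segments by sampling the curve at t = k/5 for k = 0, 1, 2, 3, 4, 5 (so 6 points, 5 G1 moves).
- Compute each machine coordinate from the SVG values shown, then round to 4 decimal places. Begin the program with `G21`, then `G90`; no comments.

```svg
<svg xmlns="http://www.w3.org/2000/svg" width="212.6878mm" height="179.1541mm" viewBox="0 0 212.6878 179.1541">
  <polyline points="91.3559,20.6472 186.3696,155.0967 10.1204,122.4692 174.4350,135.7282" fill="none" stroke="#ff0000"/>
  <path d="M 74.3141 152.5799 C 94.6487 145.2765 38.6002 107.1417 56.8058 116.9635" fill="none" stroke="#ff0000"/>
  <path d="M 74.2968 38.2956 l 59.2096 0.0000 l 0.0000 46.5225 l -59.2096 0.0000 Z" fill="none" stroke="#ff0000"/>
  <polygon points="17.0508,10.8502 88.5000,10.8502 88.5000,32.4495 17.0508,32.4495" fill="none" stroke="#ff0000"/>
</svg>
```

1 u = 1 mm; y_m = 179.1541 − y.

[1] `<polyline>` open polyline, #ff0000→score S503 F1656: (91.3559,158.5069) → (186.3696,24.0574) → (10.1204,56.6849) → (174.4350,43.4259)

[2] `<path>` cubic bezier, #ff0000→score S503 F1656: (74.3141,26.5742) → (78.5540,34.0257) → (71.6925,45.0949) → (60.9603,56.0000) → (53.5878,62.9592) → (56.8058,62.1906)

[3] `<path>` rectangle, #ff0000→score S503 F1656: (74.2968,140.8585) → (133.5064,140.8585) → (133.5064,94.3360) → (74.2968,94.3360) → (74.2968,140.8585) (closed)

[4] `<polygon>` rectangle, #ff0000→score S503 F1656: (17.0508,168.3039) → (88.5000,168.3039) → (88.5000,146.7046) → (17.0508,146.7046) → (17.0508,168.3039) (closed)

G21
G90
G00 X91.3559 Y158.5069
M4 S503
G1 X186.3696 Y24.0574 F1656
G1 X10.1204 Y56.6849
G1 X174.4350 Y43.4259
M5
G00 X74.3141 Y26.5742
M4 S503
G1 X78.5540 Y34.0257 F1656
G1 X71.6925 Y45.0949
G1 X60.9603 Y56.0000
G1 X53.5878 Y62.9592
G1 X56.8058 Y62.1906
M5
G00 X74.2968 Y140.8585
M4 S503
G1 X133.5064 Y140.8585 F1656
G1 X133.5064 Y94.3360
G1 X74.2968 Y94.3360
G1 X74.2968 Y140.8585
M5
G00 X17.0508 Y168.3039
M4 S503
G1 X88.5000 Y168.3039 F1656
G1 X88.5000 Y146.7046
G1 X17.0508 Y146.7046
G1 X17.0508 Y168.3039
M5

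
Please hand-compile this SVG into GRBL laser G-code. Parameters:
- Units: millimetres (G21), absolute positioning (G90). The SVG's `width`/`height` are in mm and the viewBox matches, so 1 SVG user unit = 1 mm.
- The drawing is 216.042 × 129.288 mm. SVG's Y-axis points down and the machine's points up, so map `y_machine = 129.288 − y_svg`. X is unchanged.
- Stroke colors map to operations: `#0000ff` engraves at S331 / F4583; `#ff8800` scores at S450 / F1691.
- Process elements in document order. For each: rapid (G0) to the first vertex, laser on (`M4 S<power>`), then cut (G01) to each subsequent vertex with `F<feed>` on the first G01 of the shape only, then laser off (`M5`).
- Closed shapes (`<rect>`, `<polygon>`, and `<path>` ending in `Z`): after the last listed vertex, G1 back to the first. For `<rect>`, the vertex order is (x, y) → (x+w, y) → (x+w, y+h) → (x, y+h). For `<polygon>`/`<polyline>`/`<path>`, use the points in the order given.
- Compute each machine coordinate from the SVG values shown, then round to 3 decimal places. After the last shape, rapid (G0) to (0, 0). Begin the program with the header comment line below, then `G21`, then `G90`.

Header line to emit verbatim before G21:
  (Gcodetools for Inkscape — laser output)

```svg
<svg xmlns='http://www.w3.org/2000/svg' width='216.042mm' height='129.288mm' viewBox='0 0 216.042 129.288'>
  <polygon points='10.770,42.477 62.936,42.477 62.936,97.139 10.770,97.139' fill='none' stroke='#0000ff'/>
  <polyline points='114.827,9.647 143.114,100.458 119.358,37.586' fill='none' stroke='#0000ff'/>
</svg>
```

Since the viewBox matches the mm dimensions, user units are millimetres directly. The only transform is the Y-flip y_m = 129.288 − y_svg.

Shape 1 is a rectangle drawn with `<polygon>`. Its stroke #0000ff means engrave at S331, F4583. After flipping Y the toolpath is (10.770,86.811) → (62.936,86.811) → (62.936,32.149) → (10.770,32.149) → (10.770,86.811), returning to the start.

Shape 2 is a open polyline drawn with `<polyline>`. Its stroke #0000ff means engrave at S331, F4583. After flipping Y the toolpath is (114.827,119.641) → (143.114,28.830) → (119.358,91.702).

(Gcodetools for Inkscape — laser output)
G21
G90
G0 X10.770 Y86.811
M4 S331
G01 X62.936 Y86.811 F4583
G01 X62.936 Y32.149
G01 X10.770 Y32.149
G01 X10.770 Y86.811
M5
G0 X114.827 Y119.641
M4 S331
G01 X143.114 Y28.830 F4583
G01 X119.358 Y91.702
M5
G0 X0.000 Y0.000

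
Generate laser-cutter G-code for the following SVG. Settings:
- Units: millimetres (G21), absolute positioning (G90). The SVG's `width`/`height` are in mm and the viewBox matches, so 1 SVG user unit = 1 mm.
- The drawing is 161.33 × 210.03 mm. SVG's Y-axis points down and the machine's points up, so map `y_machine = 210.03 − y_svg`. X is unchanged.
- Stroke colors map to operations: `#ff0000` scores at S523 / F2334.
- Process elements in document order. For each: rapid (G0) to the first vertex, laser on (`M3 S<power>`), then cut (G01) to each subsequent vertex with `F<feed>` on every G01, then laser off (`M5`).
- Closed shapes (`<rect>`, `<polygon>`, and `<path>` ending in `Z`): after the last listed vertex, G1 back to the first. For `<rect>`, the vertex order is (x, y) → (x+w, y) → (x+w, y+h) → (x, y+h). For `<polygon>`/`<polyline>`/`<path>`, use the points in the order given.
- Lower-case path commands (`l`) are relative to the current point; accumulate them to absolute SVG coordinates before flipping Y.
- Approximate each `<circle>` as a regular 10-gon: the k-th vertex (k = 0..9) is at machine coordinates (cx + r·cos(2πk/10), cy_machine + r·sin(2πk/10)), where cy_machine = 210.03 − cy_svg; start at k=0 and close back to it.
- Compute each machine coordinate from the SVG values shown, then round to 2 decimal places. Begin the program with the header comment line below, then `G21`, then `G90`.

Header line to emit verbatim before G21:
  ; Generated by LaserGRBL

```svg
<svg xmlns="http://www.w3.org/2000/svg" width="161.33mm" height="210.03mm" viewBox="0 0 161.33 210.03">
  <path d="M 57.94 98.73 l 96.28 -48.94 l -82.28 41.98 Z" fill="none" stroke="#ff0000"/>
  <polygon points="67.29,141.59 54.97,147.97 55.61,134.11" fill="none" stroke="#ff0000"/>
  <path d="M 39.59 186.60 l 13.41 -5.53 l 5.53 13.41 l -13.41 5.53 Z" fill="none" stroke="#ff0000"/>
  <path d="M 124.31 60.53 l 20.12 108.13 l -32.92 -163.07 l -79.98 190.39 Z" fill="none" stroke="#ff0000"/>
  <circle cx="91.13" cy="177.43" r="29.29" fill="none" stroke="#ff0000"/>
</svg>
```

; Generated by LaserGRBL
G21
G90
G0 X57.94 Y111.30
M3 S523
G01 X154.22 Y160.24 F2334
G01 X71.94 Y118.26 F2334
G01 X57.94 Y111.30 F2334
M5
G0 X67.29 Y68.44
M3 S523
G01 X54.97 Y62.06 F2334
G01 X55.61 Y75.92 F2334
G01 X67.29 Y68.44 F2334
M5
G0 X39.59 Y23.43
M3 S523
G01 X53.00 Y28.96 F2334
G01 X58.53 Y15.55 F2334
G01 X45.12 Y10.02 F2334
G01 X39.59 Y23.43 F2334
M5
G0 X124.31 Y149.50
M3 S523
G01 X144.43 Y41.37 F2334
G01 X111.51 Y204.44 F2334
G01 X31.53 Y14.05 F2334
G01 X124.31 Y149.50 F2334
M5
G0 X120.42 Y32.60
M3 S523
G01 X114.83 Y49.82 F2334
G01 X100.18 Y60.46 F2334
G01 X82.08 Y60.46 F2334
G01 X67.43 Y49.82 F2334
G01 X61.84 Y32.60 F2334
G01 X67.43 Y15.38 F2334
G01 X82.08 Y4.74 F2334
G01 X100.18 Y4.74 F2334
G01 X114.83 Y15.38 F2334
G01 X120.42 Y32.60 F2334
M5

Since the viewBox matches the mm dimensions, user units are millimetres directly. The only transform is the Y-flip y_m = 210.03 − y_svg.

Shape 1 is a closed polygon drawn with `<path>`. Its stroke #ff0000 means score at S523, F2334. After flipping Y the toolpath is (57.94,111.30) → (154.22,160.24) → (71.94,118.26) → (57.94,111.30), returning to the start.

Shape 2 is a regular polygon drawn with `<polygon>`. Its stroke #ff0000 means score at S523, F2334. After flipping Y the toolpath is (67.29,68.44) → (54.97,62.06) → (55.61,75.92) → (67.29,68.44), returning to the start.

Shape 3 is a regular polygon drawn with `<path>`. Its stroke #ff0000 means score at S523, F2334. After flipping Y the toolpath is (39.59,23.43) → (53.00,28.96) → (58.53,15.55) → (45.12,10.02) → (39.59,23.43), returning to the start.

Shape 4 is a closed polygon drawn with `<path>`. Its stroke #ff0000 means score at S523, F2334. After flipping Y the toolpath is (124.31,149.50) → (144.43,41.37) → (111.51,204.44) → (31.53,14.05) → (124.31,149.50), returning to the start.

Shape 5 is a circle drawn with `<circle>`. Its stroke #ff0000 means score at S523, F2334. After flipping Y the toolpath is (120.42,32.60) → (114.83,49.82) → (100.18,60.46) → (82.08,60.46) → (67.43,49.82) → (61.84,32.60) → (67.43,15.38) → (82.08,4.74) → (100.18,4.74) → (114.83,15.38) → (120.42,32.60), returning to the start.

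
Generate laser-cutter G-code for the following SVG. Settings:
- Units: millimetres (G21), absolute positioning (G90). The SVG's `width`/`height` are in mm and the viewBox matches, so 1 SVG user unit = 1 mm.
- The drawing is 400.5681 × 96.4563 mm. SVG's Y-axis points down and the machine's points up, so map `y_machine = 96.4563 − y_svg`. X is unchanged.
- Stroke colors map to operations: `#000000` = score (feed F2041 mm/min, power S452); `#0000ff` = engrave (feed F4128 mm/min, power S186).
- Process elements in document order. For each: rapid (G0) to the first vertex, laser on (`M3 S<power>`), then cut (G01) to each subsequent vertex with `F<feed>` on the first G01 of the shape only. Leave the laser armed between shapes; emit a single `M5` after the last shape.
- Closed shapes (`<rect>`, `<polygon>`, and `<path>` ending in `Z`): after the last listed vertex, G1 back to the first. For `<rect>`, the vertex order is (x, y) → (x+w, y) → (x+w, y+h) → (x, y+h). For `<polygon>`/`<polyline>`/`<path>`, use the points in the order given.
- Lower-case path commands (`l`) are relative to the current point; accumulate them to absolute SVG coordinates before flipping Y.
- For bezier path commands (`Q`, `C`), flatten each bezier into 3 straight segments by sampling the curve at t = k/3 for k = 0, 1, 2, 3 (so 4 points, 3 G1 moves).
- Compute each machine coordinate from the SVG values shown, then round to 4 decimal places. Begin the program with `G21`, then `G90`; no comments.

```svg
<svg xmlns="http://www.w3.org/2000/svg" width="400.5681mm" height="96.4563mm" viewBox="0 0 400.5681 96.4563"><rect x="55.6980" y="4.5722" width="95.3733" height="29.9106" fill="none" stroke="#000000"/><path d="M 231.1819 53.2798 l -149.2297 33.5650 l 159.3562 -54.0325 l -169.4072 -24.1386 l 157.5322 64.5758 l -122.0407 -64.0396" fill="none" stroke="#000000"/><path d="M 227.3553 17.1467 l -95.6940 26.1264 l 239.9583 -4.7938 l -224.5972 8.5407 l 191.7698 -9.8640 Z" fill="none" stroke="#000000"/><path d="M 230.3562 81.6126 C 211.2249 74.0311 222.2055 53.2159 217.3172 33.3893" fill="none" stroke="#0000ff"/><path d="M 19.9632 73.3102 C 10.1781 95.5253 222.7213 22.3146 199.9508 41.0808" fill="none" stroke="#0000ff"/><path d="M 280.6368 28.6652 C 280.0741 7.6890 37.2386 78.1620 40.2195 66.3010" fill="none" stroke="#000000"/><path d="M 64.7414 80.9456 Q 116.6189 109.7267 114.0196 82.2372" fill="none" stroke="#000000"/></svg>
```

G21
G90
G0 X55.6980 Y91.8841
M3 S452
G01 X151.0713 Y91.8841 F2041
G01 X151.0713 Y61.9735
G01 X55.6980 Y61.9735
G01 X55.6980 Y91.8841
G0 X231.1819 Y43.1765
M3 S452
G01 X81.9522 Y9.6115 F2041
G01 X241.3084 Y63.6440
G01 X71.9012 Y87.7826
G01 X229.4334 Y23.2068
G01 X107.3927 Y87.2464
G0 X227.3553 Y79.3096
M3 S452
G01 X131.6613 Y53.1832 F2041
G01 X371.6196 Y57.9770
G01 X147.0224 Y49.4363
G01 X338.7922 Y59.3003
G01 X227.3553 Y79.3096
G0 X230.3562 Y14.8437
M3 S186
G01 X219.5592 Y26.3097 F4128
G01 X218.6189 Y43.4376
G01 X217.3172 Y63.0670
G0 X19.9632 Y23.1461
M3 S186
G01 X67.3378 Y25.7988 F4128
G01 X161.2331 Y50.4236
G01 X199.9508 Y55.3755
G0 X280.6368 Y67.7911
M3 S452
G01 X217.3939 Y64.7206 F2041
G01 X101.1000 Y39.3026
G01 X40.2195 Y30.1553
G0 X64.7414 Y15.5107
M3 S452
G01 X93.2734 Y2.5756 F2041
G01 X109.6995 Y2.1451
G01 X114.0196 Y14.2191
M5

1 u = 1 mm; y_m = 96.4563 − y.

[1] `<rect>` rectangle, #000000→score S452 F2041: (55.6980,91.8841) → (151.0713,91.8841) → (151.0713,61.9735) → (55.6980,61.9735) → (55.6980,91.8841) (closed)

[2] `<path>` open polyline, #000000→score S452 F2041: (231.1819,43.1765) → (81.9522,9.6115) → (241.3084,63.6440) → (71.9012,87.7826) → (229.4334,23.2068) → (107.3927,87.2464)

[3] `<path>` closed polygon, #000000→score S452 F2041: (227.3553,79.3096) → (131.6613,53.1832) → (371.6196,57.9770) → (147.0224,49.4363) → (338.7922,59.3003) → (227.3553,79.3096) (closed)

[4] `<path>` cubic bezier, #0000ff→engrave S186 F4128: (230.3562,14.8437) → (219.5592,26.3097) → (218.6189,43.4376) → (217.3172,63.0670)

[5] `<path>` cubic bezier, #0000ff→engrave S186 F4128: (19.9632,23.1461) → (67.3378,25.7988) → (161.2331,50.4236) → (199.9508,55.3755)

[6] `<path>` cubic bezier, #000000→score S452 F2041: (280.6368,67.7911) → (217.3939,64.7206) → (101.1000,39.3026) → (40.2195,30.1553)

[7] `<path>` quadratic bezier, #000000→score S452 F2041: (64.7414,15.5107) → (93.2734,2.5756) → (109.6995,2.1451) → (114.0196,14.2191)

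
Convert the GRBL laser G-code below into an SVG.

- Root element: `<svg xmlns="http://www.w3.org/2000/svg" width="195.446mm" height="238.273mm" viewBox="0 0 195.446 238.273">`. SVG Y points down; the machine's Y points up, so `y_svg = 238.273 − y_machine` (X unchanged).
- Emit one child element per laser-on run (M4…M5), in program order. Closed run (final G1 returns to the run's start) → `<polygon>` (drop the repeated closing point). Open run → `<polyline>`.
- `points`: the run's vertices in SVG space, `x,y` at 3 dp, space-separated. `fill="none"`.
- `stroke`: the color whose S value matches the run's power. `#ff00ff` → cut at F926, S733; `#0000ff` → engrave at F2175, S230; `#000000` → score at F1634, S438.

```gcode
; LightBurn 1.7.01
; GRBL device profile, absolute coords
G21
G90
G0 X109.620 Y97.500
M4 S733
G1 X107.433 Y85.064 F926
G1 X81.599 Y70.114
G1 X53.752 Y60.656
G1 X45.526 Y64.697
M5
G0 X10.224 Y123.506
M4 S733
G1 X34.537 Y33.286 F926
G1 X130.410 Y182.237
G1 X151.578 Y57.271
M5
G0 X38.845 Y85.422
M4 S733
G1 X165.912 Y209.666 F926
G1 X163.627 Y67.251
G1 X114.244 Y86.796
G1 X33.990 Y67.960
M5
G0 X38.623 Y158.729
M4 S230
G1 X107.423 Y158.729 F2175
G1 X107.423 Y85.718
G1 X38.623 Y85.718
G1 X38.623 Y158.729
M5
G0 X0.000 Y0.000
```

<svg xmlns="http://www.w3.org/2000/svg" width="195.446mm" height="238.273mm" viewBox="0 0 195.446 238.273">
  <polyline points="109.620,140.773 107.433,153.209 81.599,168.159 53.752,177.617 45.526,173.576" fill="none" stroke="#ff00ff"/>
  <polyline points="10.224,114.767 34.537,204.987 130.410,56.036 151.578,181.002" fill="none" stroke="#ff00ff"/>
  <polyline points="38.845,152.851 165.912,28.607 163.627,171.022 114.244,151.477 33.990,170.313" fill="none" stroke="#ff00ff"/>
  <polygon points="38.623,79.544 107.423,79.544 107.423,152.555 38.623,152.555" fill="none" stroke="#0000ff"/>
</svg>

y_svg = 238.273 − y_m.

[1] S733→`#ff00ff` (cut); open run; points: 109.620,140.773 107.433,153.209 81.599,168.159 53.752,177.617 45.526,173.576

[2] S733→`#ff00ff` (cut); open run; points: 10.224,114.767 34.537,204.987 130.410,56.036 151.578,181.002

[3] S733→`#ff00ff` (cut); open run; points: 38.845,152.851 165.912,28.607 163.627,171.022 114.244,151.477 33.990,170.313

[4] S230→`#0000ff` (engrave); closed run; points: 38.623,79.544 107.423,79.544 107.423,152.555 38.623,152.555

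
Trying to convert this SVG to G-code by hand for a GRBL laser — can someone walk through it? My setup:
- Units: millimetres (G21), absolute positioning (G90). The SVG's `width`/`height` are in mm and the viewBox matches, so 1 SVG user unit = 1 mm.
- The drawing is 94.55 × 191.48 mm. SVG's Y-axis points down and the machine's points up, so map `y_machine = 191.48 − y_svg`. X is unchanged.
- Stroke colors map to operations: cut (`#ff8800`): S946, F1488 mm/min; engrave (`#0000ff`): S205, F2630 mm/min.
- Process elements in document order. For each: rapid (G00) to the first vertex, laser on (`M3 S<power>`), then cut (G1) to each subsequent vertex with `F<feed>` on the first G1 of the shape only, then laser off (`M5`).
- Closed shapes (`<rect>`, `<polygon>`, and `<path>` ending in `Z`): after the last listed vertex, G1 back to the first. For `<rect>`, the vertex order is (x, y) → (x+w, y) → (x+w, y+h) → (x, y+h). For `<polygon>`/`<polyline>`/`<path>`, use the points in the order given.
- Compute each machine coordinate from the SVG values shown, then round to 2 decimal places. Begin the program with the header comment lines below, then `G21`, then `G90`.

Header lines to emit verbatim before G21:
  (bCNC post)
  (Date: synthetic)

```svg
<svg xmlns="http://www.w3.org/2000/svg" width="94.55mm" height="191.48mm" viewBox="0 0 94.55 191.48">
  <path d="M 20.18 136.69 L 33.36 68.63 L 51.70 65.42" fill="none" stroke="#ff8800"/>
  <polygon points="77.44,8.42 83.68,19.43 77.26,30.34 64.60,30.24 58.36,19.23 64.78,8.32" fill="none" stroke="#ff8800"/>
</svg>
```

(bCNC post)
(Date: synthetic)
G21
G90
G00 X20.18 Y54.79
M3 S946
G1 X33.36 Y122.85 F1488
G1 X51.70 Y126.06
M5
G00 X77.44 Y183.06
M3 S946
G1 X83.68 Y172.05 F1488
G1 X77.26 Y161.14
G1 X64.60 Y161.24
G1 X58.36 Y172.25
G1 X64.78 Y183.16
G1 X77.44 Y183.06
M5

1 u = 1 mm; y_m = 191.48 − y.

[1] `<path>` open polyline, #ff8800→cut S946 F1488: (20.18,54.79) → (33.36,122.85) → (51.70,126.06)

[2] `<polygon>` regular polygon, #ff8800→cut S946 F1488: (77.44,183.06) → (83.68,172.05) → (77.26,161.14) → (64.60,161.24) → (58.36,172.25) → (64.78,183.16) → (77.44,183.06) (closed)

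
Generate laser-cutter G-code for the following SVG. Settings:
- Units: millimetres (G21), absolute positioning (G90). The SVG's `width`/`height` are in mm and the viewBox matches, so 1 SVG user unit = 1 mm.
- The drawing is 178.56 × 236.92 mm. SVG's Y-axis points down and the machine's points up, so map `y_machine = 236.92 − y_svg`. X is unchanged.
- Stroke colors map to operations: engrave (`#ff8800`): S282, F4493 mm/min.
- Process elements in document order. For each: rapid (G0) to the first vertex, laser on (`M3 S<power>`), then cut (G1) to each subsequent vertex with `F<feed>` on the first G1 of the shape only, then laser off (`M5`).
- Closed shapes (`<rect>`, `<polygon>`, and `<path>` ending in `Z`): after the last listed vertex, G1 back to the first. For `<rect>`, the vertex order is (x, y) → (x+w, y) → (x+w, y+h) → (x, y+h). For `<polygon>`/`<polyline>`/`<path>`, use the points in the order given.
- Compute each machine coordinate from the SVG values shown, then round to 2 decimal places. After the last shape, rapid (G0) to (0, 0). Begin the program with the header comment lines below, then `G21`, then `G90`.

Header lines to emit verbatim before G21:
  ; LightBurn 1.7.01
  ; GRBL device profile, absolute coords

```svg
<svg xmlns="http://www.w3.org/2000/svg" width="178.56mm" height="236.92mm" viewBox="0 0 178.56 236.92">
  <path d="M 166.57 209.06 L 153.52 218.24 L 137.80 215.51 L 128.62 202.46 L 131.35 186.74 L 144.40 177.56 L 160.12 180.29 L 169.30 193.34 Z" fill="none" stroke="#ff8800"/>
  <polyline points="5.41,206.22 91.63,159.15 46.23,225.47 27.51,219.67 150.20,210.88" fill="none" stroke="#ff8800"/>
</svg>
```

Since the viewBox matches the mm dimensions, user units are millimetres directly. The only transform is the Y-flip y_m = 236.92 − y_svg.

Shape 1 is a regular polygon drawn with `<path>`. Its stroke #ff8800 means engrave at S282, F4493. After flipping Y the toolpath is (166.57,27.86) → (153.52,18.68) → (137.80,21.41) → (128.62,34.46) → (131.35,50.18) → (144.40,59.36) → (160.12,56.63) → (169.30,43.58) → (166.57,27.86), returning to the start.

Shape 2 is a open polyline drawn with `<polyline>`. Its stroke #ff8800 means engrave at S282, F4493. After flipping Y the toolpath is (5.41,30.70) → (91.63,77.77) → (46.23,11.45) → (27.51,17.25) → (150.20,26.04).

; LightBurn 1.7.01
; GRBL device profile, absolute coords
G21
G90
G0 X166.57 Y27.86
M3 S282
G1 X153.52 Y18.68 F4493
G1 X137.80 Y21.41
G1 X128.62 Y34.46
G1 X131.35 Y50.18
G1 X144.40 Y59.36
G1 X160.12 Y56.63
G1 X169.30 Y43.58
G1 X166.57 Y27.86
M5
G0 X5.41 Y30.70
M3 S282
G1 X91.63 Y77.77 F4493
G1 X46.23 Y11.45
G1 X27.51 Y17.25
G1 X150.20 Y26.04
M5
G0 X0.00 Y0.00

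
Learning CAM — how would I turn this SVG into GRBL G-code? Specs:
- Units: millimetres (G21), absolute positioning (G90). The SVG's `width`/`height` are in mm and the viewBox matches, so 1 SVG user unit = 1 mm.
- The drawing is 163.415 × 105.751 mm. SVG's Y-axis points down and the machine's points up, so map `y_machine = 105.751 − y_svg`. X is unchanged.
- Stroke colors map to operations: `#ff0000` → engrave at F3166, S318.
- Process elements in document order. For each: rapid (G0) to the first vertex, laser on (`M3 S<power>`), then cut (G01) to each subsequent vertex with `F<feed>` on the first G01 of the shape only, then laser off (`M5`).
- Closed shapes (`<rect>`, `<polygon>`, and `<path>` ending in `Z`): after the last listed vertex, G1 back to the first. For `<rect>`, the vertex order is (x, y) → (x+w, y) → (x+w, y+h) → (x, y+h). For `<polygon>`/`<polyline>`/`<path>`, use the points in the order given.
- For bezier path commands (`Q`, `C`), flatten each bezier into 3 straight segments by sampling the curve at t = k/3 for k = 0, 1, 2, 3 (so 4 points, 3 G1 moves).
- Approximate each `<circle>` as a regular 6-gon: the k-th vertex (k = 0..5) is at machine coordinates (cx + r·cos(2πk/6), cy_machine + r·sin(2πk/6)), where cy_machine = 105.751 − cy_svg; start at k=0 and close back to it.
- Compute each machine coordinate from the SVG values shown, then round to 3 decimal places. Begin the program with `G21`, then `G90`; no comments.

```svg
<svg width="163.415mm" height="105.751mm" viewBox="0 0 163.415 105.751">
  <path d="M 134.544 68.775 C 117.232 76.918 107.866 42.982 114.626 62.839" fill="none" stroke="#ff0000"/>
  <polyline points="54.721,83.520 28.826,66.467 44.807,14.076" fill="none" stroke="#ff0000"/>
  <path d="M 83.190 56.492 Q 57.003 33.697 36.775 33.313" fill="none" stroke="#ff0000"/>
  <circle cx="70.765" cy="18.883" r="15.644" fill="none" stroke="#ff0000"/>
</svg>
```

1 u = 1 mm; y_m = 105.751 − y.

[1] `<path>` cubic bezier, #ff0000→engrave S318 F3166: (134.544,36.976) → (120.184,39.309) → (112.938,48.389) → (114.626,42.912)

[2] `<polyline>` open polyline, #ff0000→engrave S318 F3166: (54.721,22.231) → (28.826,39.284) → (44.807,91.675)

[3] `<path>` quadratic bezier, #ff0000→engrave S318 F3166: (83.190,49.259) → (66.394,61.966) → (50.922,69.692) → (36.775,72.438)

[4] `<circle>` circle, #ff0000→engrave S318 F3166: (86.409,86.868) → (78.587,100.416) → (62.943,100.416) → (55.121,86.868) → (62.943,73.320) → (78.587,73.320) → (86.409,86.868) (closed)

G21
G90
G0 X134.544 Y36.976
M3 S318
G01 X120.184 Y39.309 F3166
G01 X112.938 Y48.389
G01 X114.626 Y42.912
M5
G0 X54.721 Y22.231
M3 S318
G01 X28.826 Y39.284 F3166
G01 X44.807 Y91.675
M5
G0 X83.190 Y49.259
M3 S318
G01 X66.394 Y61.966 F3166
G01 X50.922 Y69.692
G01 X36.775 Y72.438
M5
G0 X86.409 Y86.868
M3 S318
G01 X78.587 Y100.416 F3166
G01 X62.943 Y100.416
G01 X55.121 Y86.868
G01 X62.943 Y73.320
G01 X78.587 Y73.320
G01 X86.409 Y86.868
M5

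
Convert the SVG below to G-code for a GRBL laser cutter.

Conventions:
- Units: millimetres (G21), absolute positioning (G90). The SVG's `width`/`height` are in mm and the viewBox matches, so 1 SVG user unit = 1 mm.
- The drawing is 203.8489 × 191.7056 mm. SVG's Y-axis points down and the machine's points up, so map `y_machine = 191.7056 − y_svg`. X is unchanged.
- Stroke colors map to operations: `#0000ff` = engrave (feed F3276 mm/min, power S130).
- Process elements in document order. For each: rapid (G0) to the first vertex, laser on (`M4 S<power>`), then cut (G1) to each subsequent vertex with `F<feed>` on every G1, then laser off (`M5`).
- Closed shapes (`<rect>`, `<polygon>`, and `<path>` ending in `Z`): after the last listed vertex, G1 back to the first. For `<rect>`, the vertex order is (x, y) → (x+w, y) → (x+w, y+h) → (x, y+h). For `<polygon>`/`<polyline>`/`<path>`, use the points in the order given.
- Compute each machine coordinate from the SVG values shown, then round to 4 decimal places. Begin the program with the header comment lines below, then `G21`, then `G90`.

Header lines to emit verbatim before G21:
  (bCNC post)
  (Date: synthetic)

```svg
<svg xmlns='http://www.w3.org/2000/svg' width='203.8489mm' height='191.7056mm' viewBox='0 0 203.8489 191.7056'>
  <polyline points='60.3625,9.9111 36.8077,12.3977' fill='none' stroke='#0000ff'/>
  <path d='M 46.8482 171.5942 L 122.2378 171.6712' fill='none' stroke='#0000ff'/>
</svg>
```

1 u = 1 mm; y_m = 191.7056 − y.

[1] `<polyline>` line segment, #0000ff→engrave S130 F3276: (60.3625,181.7945) → (36.8077,179.3079)

[2] `<path>` line segment, #0000ff→engrave S130 F3276: (46.8482,20.1114) → (122.2378,20.0344)

(bCNC post)
(Date: synthetic)
G21
G90
G0 X60.3625 Y181.7945
M4 S130
G1 X36.8077 Y179.3079 F3276
M5
G0 X46.8482 Y20.1114
M4 S130
G1 X122.2378 Y20.0344 F3276
M5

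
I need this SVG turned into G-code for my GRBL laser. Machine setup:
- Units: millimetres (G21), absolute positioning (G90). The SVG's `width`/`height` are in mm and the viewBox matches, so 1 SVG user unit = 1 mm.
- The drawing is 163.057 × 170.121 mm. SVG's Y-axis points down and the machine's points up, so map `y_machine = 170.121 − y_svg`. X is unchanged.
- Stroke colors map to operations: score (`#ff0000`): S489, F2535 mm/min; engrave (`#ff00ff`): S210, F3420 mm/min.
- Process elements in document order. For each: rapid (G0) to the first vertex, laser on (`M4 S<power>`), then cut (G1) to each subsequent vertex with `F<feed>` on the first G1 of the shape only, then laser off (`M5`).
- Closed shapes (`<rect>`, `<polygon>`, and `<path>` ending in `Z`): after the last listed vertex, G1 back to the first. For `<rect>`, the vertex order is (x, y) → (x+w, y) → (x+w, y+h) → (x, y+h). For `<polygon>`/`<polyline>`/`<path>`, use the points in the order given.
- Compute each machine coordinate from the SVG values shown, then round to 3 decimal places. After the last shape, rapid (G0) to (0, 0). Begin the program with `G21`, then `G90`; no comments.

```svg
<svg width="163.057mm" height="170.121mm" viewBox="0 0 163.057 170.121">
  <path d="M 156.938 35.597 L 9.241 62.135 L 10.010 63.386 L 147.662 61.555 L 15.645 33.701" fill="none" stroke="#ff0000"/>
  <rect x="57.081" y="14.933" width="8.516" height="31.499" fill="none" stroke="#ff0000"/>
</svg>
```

G21
G90
G0 X156.938 Y134.524
M4 S489
G1 X9.241 Y107.986 F2535
G1 X10.010 Y106.735
G1 X147.662 Y108.566
G1 X15.645 Y136.420
M5
G0 X57.081 Y155.188
M4 S489
G1 X65.597 Y155.188 F2535
G1 X65.597 Y123.689
G1 X57.081 Y123.689
G1 X57.081 Y155.188
M5
G0 X0.000 Y0.000

1 u = 1 mm; y_m = 170.121 − y.

[1] `<path>` open polyline, #ff0000→score S489 F2535: (156.938,134.524) → (9.241,107.986) → (10.010,106.735) → (147.662,108.566) → (15.645,136.420)

[2] `<rect>` rectangle, #ff0000→score S489 F2535: (57.081,155.188) → (65.597,155.188) → (65.597,123.689) → (57.081,123.689) → (57.081,155.188) (closed)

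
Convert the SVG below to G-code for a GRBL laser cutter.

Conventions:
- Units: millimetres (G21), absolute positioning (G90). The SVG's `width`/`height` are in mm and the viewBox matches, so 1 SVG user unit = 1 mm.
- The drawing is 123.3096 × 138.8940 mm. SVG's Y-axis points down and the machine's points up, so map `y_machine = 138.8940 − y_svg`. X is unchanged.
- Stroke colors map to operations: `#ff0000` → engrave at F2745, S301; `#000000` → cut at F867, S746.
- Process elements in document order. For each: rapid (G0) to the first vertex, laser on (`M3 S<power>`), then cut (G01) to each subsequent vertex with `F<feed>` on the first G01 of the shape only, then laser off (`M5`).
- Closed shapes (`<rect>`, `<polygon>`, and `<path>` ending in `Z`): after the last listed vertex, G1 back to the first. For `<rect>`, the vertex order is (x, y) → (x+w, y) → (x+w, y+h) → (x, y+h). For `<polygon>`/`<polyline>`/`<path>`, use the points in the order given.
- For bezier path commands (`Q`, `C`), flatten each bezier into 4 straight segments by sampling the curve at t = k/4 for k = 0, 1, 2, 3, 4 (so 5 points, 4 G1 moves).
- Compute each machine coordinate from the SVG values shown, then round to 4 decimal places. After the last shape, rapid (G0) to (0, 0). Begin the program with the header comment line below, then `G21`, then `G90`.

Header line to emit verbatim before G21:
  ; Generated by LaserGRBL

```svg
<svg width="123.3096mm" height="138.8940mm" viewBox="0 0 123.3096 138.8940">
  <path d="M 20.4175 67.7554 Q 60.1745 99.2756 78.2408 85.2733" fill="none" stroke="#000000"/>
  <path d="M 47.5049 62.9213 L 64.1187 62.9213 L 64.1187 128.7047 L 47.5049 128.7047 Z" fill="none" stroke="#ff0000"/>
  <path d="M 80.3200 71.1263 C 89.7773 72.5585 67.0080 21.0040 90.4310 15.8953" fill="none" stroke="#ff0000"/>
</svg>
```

; Generated by LaserGRBL
G21
G90
G0 X20.4175 Y71.1386
M3 S746
G01 X38.9403 Y58.2237 F867
G01 X54.7518 Y50.9990
G01 X67.8520 Y49.4647
G01 X78.2408 Y53.6207
M5
G0 X47.5049 Y75.9727
M3 S301
G01 X64.1187 Y75.9727 F2745
G01 X64.1187 Y10.1893
G01 X47.5049 Y10.1893
G01 X47.5049 Y75.9727
M5
G0 X80.3200 Y67.7677
M3 S301
G01 X82.5958 Y75.0749 F2745
G01 X80.1384 Y92.9304
G01 X80.2995 Y112.0122
G01 X90.4310 Y122.9987
M5
G0 X0.0000 Y0.0000

Since the viewBox matches the mm dimensions, user units are millimetres directly. The only transform is the Y-flip y_m = 138.8940 − y_svg.

Shape 1 is a quadratic bezier drawn with `<path>`. Its stroke #000000 means cut at S746, F867. After flipping Y the toolpath is (20.4175,71.1386) → (38.9403,58.2237) → (54.7518,50.9990) → (67.8520,49.4647) → (78.2408,53.6207).

Shape 2 is a rectangle drawn with `<path>`. Its stroke #ff0000 means engrave at S301, F2745. After flipping Y the toolpath is (47.5049,75.9727) → (64.1187,75.9727) → (64.1187,10.1893) → (47.5049,10.1893) → (47.5049,75.9727), returning to the start.

Shape 3 is a cubic bezier drawn with `<path>`. Its stroke #ff0000 means engrave at S301, F2745. After flipping Y the toolpath is (80.3200,67.7677) → (82.5958,75.0749) → (80.1384,92.9304) → (80.2995,112.0122) → (90.4310,122.9987).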